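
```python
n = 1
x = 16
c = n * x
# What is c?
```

Trace:
`n = 1` → n = 1
`x = 16` → x = 16
`c = n * x` → c = 16
So c = 16

Answer: 16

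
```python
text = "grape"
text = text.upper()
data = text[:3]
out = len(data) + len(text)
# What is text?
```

Trace:
`text = "grape"` → text = 'grape'
`text = text.upper()` → text = 'GRAPE'
`data = text[:3]` → data = 'GRA'
`out = len(data) + len(text)` → out = 8
So text = 'GRAPE'

Answer: 'GRAPE'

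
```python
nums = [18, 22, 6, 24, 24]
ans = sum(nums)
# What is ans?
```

Trace:
`nums = [18, 22, 6, 24, 24]` → nums = [18, 22, 6, 24, 24]
`ans = sum(nums)` → ans = 94
So ans = 94

Answer: 94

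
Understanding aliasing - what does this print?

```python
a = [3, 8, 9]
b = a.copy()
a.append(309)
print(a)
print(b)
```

Key concept: list.copy() creates independent copy.
Step by step:
`a = [3, 8, 9]` → a = [3, 8, 9]
`b = a.copy()` → b = [3, 8, 9]
`a.append(309)` → a = [3, 8, 9, 309]
`print(a)` → prints [3, 8, 9, 309]
`print(b)` → prints [3, 8, 9]

Answer:
[3, 8, 9, 309]
[3, 8, 9]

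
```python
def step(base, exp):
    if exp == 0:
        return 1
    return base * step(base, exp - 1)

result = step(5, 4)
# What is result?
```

step(5, 4) = 5 * 5 * 5 * 5 = 625

Answer: 625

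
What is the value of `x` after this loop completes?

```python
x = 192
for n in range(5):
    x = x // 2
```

Halve 5 times: 192 // 2^5 = 6
`x` takes the values: 192 → 96 → 48 → 24 → 12 → 6

Answer: 6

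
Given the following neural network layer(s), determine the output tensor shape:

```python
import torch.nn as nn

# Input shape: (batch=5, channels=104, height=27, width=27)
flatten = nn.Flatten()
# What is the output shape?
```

Input: (5, 104, 27, 27) -> Output: (5, 75816)

Answer: (5, 75816)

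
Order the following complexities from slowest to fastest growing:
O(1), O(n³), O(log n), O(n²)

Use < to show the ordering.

Ordered by growth rate: O(1) < O(log n) < O(n²) < O(n³)

Answer: O(1) < O(log n) < O(n²) < O(n³)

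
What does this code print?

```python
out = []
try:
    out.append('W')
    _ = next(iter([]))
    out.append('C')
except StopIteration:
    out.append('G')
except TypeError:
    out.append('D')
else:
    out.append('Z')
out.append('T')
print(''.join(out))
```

Execution trace: 'W' (try body) → 'G' (except StopIteration) → 'T' (after the try/except). Output: WGT

Answer: WGT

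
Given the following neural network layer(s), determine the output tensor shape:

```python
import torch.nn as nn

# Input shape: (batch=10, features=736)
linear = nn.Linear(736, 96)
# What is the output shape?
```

Input: (10, 736) -> Output: (10, 96)

Answer: (10, 96)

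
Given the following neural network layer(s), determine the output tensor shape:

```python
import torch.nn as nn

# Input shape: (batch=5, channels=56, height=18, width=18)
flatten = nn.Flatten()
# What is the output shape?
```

Input: (5, 56, 18, 18) -> Output: (5, 18144)

Answer: (5, 18144)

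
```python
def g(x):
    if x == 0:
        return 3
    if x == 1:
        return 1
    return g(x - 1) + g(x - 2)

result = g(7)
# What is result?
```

Build up from base cases: g(0)=3, g(1)=1, g(2)=4, g(3)=5, g(4)=9, g(5)=14, g(6)=23, ..., g(7)=37

Answer: 37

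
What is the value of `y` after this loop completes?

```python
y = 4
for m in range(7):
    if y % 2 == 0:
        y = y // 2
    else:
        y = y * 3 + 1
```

Collatz-style transformation from 4
`y` takes the values: 4 → 2 → 1 → 4 → 2 → 1 → 4 → 2

Answer: 2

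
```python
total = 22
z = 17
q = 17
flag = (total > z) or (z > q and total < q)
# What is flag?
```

Trace:
`total = 22` → total = 22
`z = 17` → z = 17
`q = 17` → q = 17
`flag = (total > z) or (z > q and total < q)` → flag = True
So flag = True

Answer: True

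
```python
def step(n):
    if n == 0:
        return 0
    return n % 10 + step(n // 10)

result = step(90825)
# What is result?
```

Sum of digits of 90825: 5 + 2 + 8 + 0 + 9 = 24

Answer: 24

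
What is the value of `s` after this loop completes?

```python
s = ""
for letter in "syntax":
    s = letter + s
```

Reverse 'syntax'
`s` takes the values: "" → "s" → "ys" → "nys" → "tnys" → "atnys" → "xatnys"

Answer: "xatnys"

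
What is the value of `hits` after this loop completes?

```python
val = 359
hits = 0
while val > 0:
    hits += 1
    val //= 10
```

Count digits by repeated division by 10
`hits` takes the values: 0 → 1 → 2 → 3

Answer: 3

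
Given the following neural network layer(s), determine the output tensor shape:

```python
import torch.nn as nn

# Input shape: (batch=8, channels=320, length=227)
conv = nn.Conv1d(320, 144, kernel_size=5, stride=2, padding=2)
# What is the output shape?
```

Input: (8, 320, 227) -> Output: (8, 144, 114)

Answer: (8, 144, 114)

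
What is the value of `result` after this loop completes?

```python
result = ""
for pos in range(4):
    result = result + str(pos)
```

Concatenate digits 0 to 3
`result` takes the values: "" → "0" → "01" → "012" → "0123"

Answer: "0123"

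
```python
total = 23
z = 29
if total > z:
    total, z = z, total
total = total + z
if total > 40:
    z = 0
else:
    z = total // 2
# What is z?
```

Trace:
`total = 23` → total = 23
`z = 29` → z = 29
`if total > z: ...` → total > z is False → no variable changes
`total = total + z` → total = 52
`if total > 40: ...` → total > 40 is True → z = 0
So z = 0

Answer: 0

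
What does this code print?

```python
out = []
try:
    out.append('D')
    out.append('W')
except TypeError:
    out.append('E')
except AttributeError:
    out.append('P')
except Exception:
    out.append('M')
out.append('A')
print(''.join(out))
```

Execution trace: 'D' (try body) → 'W' (try body, no exception) → 'A' (after the try/except). Output: DWA

Answer: DWA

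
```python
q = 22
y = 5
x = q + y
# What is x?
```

Trace:
`q = 22` → q = 22
`y = 5` → y = 5
`x = q + y` → x = 27
So x = 27

Answer: 27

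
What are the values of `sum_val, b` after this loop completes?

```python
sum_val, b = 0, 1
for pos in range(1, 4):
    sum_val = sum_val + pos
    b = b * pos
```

Sum and factorial of 1 to 3
`sum_val, b` takes the values: (0, 1) → (1, 1) → (3, 1) → (3, 2) → (6, 2) → (6, 6)

Answer: 6, 6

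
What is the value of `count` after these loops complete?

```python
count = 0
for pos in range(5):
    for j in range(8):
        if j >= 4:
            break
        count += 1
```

Inner breaks at 4, outer runs 5 times
`count` takes the values: 0 → 1 → 2 → 3 → 4 → 5 → 6 → 7 → 8 → 9 → 10 → 11 → 12 → 13 → 14 → 15 → 16 → 17 → 18 → 19 → 20

Answer: 20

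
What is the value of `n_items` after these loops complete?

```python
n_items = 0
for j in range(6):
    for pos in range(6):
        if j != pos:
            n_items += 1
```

6² - 6 (exclude diagonal)
`n_items` takes the values: 0 → 1 → 2 → 3 → 4 → 5 → 6 → 7 → 8 → 9 → 10 → 11 → 12 → 13 → 14 → 15 → 16 → 17 → 18 → 19 → 20 → 21 → 22 → 23 → 24 → 25 → 26 → 27 → 28 → 29 → 30

Answer: 30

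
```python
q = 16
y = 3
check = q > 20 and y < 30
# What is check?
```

Trace:
`q = 16` → q = 16
`y = 3` → y = 3
`check = q > 20 and y < 30` → check = False
So check = False

Answer: False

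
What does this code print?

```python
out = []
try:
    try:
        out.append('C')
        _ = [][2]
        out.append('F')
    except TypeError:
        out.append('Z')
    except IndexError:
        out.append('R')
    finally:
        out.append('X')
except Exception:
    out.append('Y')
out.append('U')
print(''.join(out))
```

Execution trace: 'C' (inner try body) → 'R' (inner except IndexError) → 'X' (inner finally) → 'U' (after the try/except). Output: CRXU

Answer: CRXU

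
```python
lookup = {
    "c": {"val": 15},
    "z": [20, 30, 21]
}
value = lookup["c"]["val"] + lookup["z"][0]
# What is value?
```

Trace:
`lookup = { ...` → lookup = {'c': {'val': 15}, 'z': [20, 30, 21]}
`value = lookup["c"]["val"] + lookup["z"][0]` → value = 35
So value = 35

Answer: 35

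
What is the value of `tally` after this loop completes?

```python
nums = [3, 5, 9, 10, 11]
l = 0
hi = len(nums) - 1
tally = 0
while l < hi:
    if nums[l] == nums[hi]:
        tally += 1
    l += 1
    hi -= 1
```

Count matching pairs from ends
`tally` takes the values: 0

Answer: 0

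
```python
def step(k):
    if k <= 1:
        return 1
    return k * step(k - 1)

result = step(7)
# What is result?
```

step(7) = 7 * 6 * 5 * 4 * 3 * 2 * 1 = 5040

Answer: 5040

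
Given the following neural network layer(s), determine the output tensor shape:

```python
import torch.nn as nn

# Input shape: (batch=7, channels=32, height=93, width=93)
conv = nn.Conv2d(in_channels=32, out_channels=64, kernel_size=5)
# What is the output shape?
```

Input: (7, 32, 93, 93) -> Output: (7, 64, 89, 89)

Answer: (7, 64, 89, 89)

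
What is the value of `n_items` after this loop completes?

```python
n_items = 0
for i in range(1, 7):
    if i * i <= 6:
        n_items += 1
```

Count numbers where i² ≤ 6
`n_items` takes the values: 0 → 1 → 2

Answer: 2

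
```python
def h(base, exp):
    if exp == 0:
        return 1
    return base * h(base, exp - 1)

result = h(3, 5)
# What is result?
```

h(3, 5) = 3 * 3 * 3 * 3 * 3 = 243

Answer: 243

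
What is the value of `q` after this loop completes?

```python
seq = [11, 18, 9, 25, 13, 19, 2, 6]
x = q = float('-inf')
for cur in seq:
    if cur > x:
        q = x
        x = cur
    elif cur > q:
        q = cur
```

Second largest (with repeats) in [11, 18, 9, 25, 13, 19, 2, 6]
`q` takes the values: -inf → 11 → 18 → 19

Answer: 19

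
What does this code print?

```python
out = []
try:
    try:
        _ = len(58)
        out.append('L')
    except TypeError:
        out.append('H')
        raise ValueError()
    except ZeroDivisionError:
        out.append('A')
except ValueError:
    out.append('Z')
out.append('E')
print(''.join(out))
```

Execution trace: 'H' (inner except TypeError) → 'Z' (outer except ValueError) → 'E' (after the try/except). Output: HZE

Answer: HZE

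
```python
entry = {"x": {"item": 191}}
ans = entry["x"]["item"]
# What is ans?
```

Trace:
`entry = {"x": {"item": 191}}` → entry = {'x': {'item': 191}}
`ans = entry["x"]["item"]` → ans = 191
So ans = 191

Answer: 191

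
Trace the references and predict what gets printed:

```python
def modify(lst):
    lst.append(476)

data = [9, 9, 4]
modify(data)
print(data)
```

Key concept: function modifies passed list.
Step by step:
`data = [9, 9, 4]` → data = [9, 9, 4]
`modify(data)` → data = [9, 9, 4, 476]
`print(data)` → prints [9, 9, 4, 476]

Answer: [9, 9, 4, 476]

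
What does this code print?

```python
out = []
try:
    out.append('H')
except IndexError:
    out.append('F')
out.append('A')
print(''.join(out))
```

Execution trace: 'H' (try body, no exception) → 'A' (after the try/except). Output: HA

Answer: HA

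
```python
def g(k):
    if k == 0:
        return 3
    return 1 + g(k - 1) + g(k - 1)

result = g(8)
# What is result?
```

g(k) = 1 + 2·g(k-1), g(0)=3. Closed form: (3+1)·2^8 - 1 = 1023.

Answer: 1023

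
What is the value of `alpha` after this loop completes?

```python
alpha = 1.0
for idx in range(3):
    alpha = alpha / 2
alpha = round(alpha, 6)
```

Halving LR 3 times: 1 / 2^3
`alpha` takes the values: 1.0 → 0.5 → 0.25 → 0.125

Answer: 0.125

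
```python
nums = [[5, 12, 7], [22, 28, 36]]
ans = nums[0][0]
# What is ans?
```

Trace:
`nums = [[5, 12, 7], [22, 28, 36]]` → nums = [[5, 12, 7], [22, 28, 36]]
`ans = nums[0][0]` → ans = 5
So ans = 5

Answer: 5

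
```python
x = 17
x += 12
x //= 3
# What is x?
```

Trace:
`x = 17` → x = 17
`x += 12` → x = 29
`x //= 3` → x = 9
So x = 9

Answer: 9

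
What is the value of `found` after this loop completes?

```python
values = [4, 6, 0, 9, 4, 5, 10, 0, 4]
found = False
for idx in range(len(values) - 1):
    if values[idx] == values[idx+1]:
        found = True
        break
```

Check consecutive duplicates in [4, 6, 0, 9, 4, 5, 10, 0, 4]
`found` takes the values: False

Answer: False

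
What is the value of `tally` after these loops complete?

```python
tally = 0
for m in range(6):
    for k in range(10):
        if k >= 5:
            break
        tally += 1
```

Inner breaks at 5, outer runs 6 times
`tally` takes the values: 0 → 1 → 2 → 3 → 4 → 5 → 6 → 7 → 8 → 9 → 10 → 11 → 12 → 13 → 14 → 15 → 16 → 17 → 18 → 19 → 20 → 21 → 22 → 23 → 24 → 25 → 26 → 27 → 28 → 29 → 30

Answer: 30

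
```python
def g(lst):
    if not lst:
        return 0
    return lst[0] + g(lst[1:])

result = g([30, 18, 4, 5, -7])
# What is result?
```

30 + 18 + 4 + 5 + (-7) + 0 = 50

Answer: 50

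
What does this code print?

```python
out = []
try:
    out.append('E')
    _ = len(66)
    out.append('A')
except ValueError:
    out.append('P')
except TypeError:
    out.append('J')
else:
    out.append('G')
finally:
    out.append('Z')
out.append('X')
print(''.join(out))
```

Execution trace: 'E' (try body) → 'J' (except TypeError) → 'Z' (finally) → 'X' (after the try/except). Output: EJZX

Answer: EJZX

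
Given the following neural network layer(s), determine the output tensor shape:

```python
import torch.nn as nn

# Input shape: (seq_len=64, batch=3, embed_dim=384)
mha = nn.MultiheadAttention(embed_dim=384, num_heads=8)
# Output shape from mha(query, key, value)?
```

Input: (64, 3, 384) -> Output: (64, 3, 384)

Answer: (64, 3, 384)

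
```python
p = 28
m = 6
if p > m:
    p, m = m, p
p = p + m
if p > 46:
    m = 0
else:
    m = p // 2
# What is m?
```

Trace:
`p = 28` → p = 28
`m = 6` → m = 6
`if p > m: ...` → p > m is True → p = 6; m = 28
`p = p + m` → p = 34
`if p > 46: ...` → p > 46 is False, take else branch → m = 17
So m = 17

Answer: 17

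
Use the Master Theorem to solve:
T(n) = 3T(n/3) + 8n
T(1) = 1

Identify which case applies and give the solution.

a=3, b=3, f(n)=8n. log_3(3) = 1. Since c=1 = 1, Case 2 applies: T(n) = Θ(n^log_b(a) · log n) = O(n log n).

Answer: O(n log n) - Case 2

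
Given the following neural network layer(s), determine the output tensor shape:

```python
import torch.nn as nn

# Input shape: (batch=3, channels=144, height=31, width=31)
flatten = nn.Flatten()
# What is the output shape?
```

Input: (3, 144, 31, 31) -> Output: (3, 138384)

Answer: (3, 138384)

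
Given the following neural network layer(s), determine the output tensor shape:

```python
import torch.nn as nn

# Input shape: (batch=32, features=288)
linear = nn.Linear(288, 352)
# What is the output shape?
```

Input: (32, 288) -> Output: (32, 352)

Answer: (32, 352)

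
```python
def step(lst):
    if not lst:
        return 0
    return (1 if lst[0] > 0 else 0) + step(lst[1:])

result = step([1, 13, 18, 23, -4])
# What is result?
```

Count of positive elements in [1, 13, 18, 23, -4] = 4

Answer: 4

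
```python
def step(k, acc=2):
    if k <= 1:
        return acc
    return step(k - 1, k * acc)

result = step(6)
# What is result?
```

Accumulator trace (n, acc): (6, 2) -> (5, 12) -> (4, 60) -> (3, 240) -> (2, 720) -> (1, 1440) -> return 1440

Answer: 1440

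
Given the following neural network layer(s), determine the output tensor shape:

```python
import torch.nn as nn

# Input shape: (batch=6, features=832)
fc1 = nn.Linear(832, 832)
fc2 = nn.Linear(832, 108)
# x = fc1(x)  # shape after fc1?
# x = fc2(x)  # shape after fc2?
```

Input: (6, 832) -> after fc1: (6, 832) -> Output: (6, 108)

Answer: (6, 108)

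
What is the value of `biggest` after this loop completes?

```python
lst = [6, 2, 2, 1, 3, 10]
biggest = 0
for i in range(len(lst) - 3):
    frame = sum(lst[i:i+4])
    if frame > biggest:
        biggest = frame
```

Max sum of 4-element window in [6, 2, 2, 1, 3, 10]
`biggest` takes the values: 0 → 11 → 16

Answer: 16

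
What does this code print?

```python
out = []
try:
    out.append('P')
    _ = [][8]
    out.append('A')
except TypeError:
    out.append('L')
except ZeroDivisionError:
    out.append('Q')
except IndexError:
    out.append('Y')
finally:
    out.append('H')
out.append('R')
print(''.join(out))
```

Execution trace: 'P' (try body) → 'Y' (except IndexError) → 'H' (finally) → 'R' (after the try/except). Output: PYHR

Answer: PYHR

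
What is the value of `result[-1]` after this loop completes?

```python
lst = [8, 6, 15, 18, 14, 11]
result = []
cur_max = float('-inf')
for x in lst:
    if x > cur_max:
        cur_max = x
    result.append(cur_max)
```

Running max ends at 18
`result` takes the values: [] → [8] → [8, 8] → [8, 8, 15] → [8, 8, 15, 18] → [8, 8, 15, 18, 18] → [8, 8, 15, 18, 18, 18]
So `result[-1]` = 18

Answer: 18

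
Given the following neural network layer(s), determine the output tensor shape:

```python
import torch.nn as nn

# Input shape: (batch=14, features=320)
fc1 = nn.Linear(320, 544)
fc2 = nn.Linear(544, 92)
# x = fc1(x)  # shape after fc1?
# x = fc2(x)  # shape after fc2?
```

Input: (14, 320) -> after fc1: (14, 544) -> Output: (14, 92)

Answer: (14, 92)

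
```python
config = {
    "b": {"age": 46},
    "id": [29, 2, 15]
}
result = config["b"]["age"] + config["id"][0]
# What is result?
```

Trace:
`config = { ...` → config = {'b': {'age': 46}, 'id': [29, 2, 15]}
`result = config["b"]["age"] + config["id"][0]` → result = 75
So result = 75

Answer: 75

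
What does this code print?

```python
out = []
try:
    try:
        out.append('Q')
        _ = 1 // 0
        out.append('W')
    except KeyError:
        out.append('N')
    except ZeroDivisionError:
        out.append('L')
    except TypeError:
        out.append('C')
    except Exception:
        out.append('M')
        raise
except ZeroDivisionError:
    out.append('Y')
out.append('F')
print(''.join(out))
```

Execution trace: 'Q' (inner try body) → 'L' (inner except ZeroDivisionError) → 'F' (after the try/except). Output: QLF

Answer: QLF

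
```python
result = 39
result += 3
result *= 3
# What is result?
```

Trace:
`result = 39` → result = 39
`result += 3` → result = 42
`result *= 3` → result = 126
So result = 126

Answer: 126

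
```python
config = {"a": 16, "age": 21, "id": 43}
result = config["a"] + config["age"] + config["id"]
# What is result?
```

Trace:
`config = {"a": 16, "age": 21, "id": 43}` → config = {'a': 16, 'age': 21, 'id': 43}
`result = config["a"] + config["age"] + config["id"]` → result = 80
So result = 80

Answer: 80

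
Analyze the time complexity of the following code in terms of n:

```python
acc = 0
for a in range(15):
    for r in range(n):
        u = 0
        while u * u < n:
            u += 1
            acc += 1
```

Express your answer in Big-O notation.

Each loop level contributes: 1 × n × √n. Multiplying the contributions gives O(n√n).

Answer: O(n√n)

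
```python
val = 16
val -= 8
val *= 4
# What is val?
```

Trace:
`val = 16` → val = 16
`val -= 8` → val = 8
`val *= 4` → val = 32
So val = 32

Answer: 32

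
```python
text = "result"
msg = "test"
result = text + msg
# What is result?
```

Trace:
`text = "result"` → text = 'result'
`msg = "test"` → msg = 'test'
`result = text + msg` → result = 'resulttest'
So result = 'resulttest'

Answer: 'resulttest'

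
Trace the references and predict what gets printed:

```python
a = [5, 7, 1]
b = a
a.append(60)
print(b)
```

Key concept: basic list aliasing.
Step by step:
`a = [5, 7, 1]` → a = [5, 7, 1]
`b = a` → b = [5, 7, 1] (same object as a)
`a.append(60)` → a = [5, 7, 1, 60] (same object as b); b = [5, 7, 1, 60] (same object as a)
`print(b)` → prints [5, 7, 1, 60]

Answer: [5, 7, 1, 60]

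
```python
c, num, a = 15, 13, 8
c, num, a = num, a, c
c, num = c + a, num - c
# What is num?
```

Trace:
`c, num, a = 15, 13, 8` → c = 15; num = 13; a = 8
`c, num, a = num, a, c` → c = 13; num = 8; a = 15
`c, num = c + a, num - c` → c = 28; num = -5
So num = -5

Answer: -5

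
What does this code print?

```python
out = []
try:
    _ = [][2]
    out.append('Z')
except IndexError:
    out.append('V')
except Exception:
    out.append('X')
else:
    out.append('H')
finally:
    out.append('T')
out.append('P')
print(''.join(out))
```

Execution trace: 'V' (except IndexError) → 'T' (finally) → 'P' (after the try/except). Output: VTP

Answer: VTP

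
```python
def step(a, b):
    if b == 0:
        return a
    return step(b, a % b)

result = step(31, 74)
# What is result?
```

step(31, 74) -> step(74, 31) -> step(31, 12) -> step(12, 7) -> step(7, 5) -> step(5, 2) -> step(2, 1) -> step(1, 0) -> 1

Answer: 1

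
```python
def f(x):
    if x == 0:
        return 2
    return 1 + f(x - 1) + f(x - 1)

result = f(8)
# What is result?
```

f(x) = 1 + 2·f(x-1), f(0)=2. Closed form: (2+1)·2^8 - 1 = 767.

Answer: 767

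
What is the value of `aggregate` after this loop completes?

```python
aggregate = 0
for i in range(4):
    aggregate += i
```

Sum of 0 to 3 = 6
`aggregate` takes the values: 0 → 1 → 3 → 6

Answer: 6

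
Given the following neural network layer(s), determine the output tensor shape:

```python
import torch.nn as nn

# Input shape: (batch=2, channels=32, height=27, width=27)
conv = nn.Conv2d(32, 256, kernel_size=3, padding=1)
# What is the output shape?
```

Input: (2, 32, 27, 27) -> Output: (2, 256, 27, 27)

Answer: (2, 256, 27, 27)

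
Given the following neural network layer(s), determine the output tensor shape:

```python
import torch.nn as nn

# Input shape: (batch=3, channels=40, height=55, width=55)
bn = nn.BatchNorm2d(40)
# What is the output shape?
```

Input: (3, 40, 55, 55) -> Output: (3, 40, 55, 55)

Answer: (3, 40, 55, 55)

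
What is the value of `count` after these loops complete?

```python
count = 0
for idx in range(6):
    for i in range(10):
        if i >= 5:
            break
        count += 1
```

Inner breaks at 5, outer runs 6 times
`count` takes the values: 0 → 1 → 2 → 3 → 4 → 5 → 6 → 7 → 8 → 9 → 10 → 11 → 12 → 13 → 14 → 15 → 16 → 17 → 18 → 19 → 20 → 21 → 22 → 23 → 24 → 25 → 26 → 27 → 28 → 29 → 30

Answer: 30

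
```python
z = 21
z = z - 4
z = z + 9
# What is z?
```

Trace:
`z = 21` → z = 21
`z = z - 4` → z = 17
`z = z + 9` → z = 26
So z = 26

Answer: 26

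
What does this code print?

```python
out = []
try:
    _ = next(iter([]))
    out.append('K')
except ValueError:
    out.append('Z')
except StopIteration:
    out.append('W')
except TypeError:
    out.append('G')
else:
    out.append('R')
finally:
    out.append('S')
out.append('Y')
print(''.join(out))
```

Execution trace: 'W' (except StopIteration) → 'S' (finally) → 'Y' (after the try/except). Output: WSY

Answer: WSY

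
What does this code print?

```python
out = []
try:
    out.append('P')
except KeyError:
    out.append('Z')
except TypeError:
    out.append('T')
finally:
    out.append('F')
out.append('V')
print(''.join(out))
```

Execution trace: 'P' (try body, no exception) → 'F' (finally) → 'V' (after the try/except). Output: PFV

Answer: PFV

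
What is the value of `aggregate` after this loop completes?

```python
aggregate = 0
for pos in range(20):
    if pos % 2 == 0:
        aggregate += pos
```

Sum of even numbers 0 to 19
`aggregate` takes the values: 0 → 2 → 6 → 12 → 20 → 30 → 42 → 56 → 72 → 90

Answer: 90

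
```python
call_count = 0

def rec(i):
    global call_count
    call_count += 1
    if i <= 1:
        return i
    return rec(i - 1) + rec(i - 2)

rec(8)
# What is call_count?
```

Calls(i) = 1 + Calls(i-1) + Calls(i-2); Calls(0)=Calls(1)=1. For i=8 this gives 67.

Answer: 67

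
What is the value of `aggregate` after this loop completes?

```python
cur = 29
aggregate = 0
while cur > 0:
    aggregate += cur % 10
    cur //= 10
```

Sum digits of 29
`aggregate` takes the values: 0 → 9 → 11

Answer: 11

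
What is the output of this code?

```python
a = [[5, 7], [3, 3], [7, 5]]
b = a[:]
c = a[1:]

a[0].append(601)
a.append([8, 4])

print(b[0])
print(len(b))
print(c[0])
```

Key concept: slice with nested mutation.
Step by step:
`a = [[5, 7], [3, 3], [7, 5]]` → a = [[5, 7], [3, 3], [7, 5]]
`b = a[:]` → b = [[5, 7], [3, 3], [7, 5]]
`c = a[1:]` → c = [[3, 3], [7, 5]]
`a[0].append(601)` → a = [[5, 7, 601], [3, 3], [7, 5]]; b = [[5, 7, 601], [3, 3], [7, 5]]
`a.append([8, 4])` → a = [[5, 7, 601], [3, 3], [7, 5], [8, 4]]
`print(b[0])` → prints [5, 7, 601]
`print(len(b))` → prints 3
`print(c[0])` → prints [3, 3]

Answer:
[5, 7, 601]
3
[3, 3]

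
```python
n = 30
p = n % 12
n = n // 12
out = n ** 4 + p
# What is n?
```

Trace:
`n = 30` → n = 30
`p = n % 12` → p = 6
`n = n // 12` → n = 2
`out = n ** 4 + p` → out = 22
So n = 2

Answer: 2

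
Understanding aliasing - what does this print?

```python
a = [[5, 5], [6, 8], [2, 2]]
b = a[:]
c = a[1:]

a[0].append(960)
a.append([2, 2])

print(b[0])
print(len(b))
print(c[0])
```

Key concept: slice with nested mutation.
Step by step:
`a = [[5, 5], [6, 8], [2, 2]]` → a = [[5, 5], [6, 8], [2, 2]]
`b = a[:]` → b = [[5, 5], [6, 8], [2, 2]]
`c = a[1:]` → c = [[6, 8], [2, 2]]
`a[0].append(960)` → a = [[5, 5, 960], [6, 8], [2, 2]]; b = [[5, 5, 960], [6, 8], [2, 2]]
`a.append([2, 2])` → a = [[5, 5, 960], [6, 8], [2, 2], [2, 2]]
`print(b[0])` → prints [5, 5, 960]
`print(len(b))` → prints 3
`print(c[0])` → prints [6, 8]

Answer:
[5, 5, 960]
3
[6, 8]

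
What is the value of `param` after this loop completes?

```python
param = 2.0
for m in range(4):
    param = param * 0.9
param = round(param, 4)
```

Exponential decay: 2.0 * 0.9^4
`param` takes the values: 2.0 → 1.8 → 1.62 → 1.458 → 1.3122

Answer: 1.3122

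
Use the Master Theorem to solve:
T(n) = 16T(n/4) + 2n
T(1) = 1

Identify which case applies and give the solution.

a=16, b=4, f(n)=2n. log_4(16) = 2. Since c=1 < 2, Case 1 applies: T(n) = Θ(n^log_b(a)) = O(n^2).

Answer: O(n^2) - Case 1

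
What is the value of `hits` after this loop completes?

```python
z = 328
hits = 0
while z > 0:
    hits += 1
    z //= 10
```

Count digits by repeated division by 10
`hits` takes the values: 0 → 1 → 2 → 3

Answer: 3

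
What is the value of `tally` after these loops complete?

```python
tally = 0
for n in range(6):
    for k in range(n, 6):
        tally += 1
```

Upper triangle: 6 + 5 + ... + 1
`tally` takes the values: 0 → 1 → 2 → 3 → 4 → 5 → 6 → 7 → 8 → 9 → 10 → 11 → 12 → 13 → 14 → 15 → 16 → 17 → 18 → 19 → 20 → 21

Answer: 21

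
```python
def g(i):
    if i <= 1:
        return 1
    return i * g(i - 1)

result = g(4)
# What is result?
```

g(4) = 4 * 3 * 2 * 1 = 24

Answer: 24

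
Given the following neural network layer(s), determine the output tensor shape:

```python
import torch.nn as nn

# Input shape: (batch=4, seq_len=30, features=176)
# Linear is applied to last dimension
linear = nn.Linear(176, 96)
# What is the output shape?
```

Input: (4, 30, 176) -> Output: (4, 30, 96)

Answer: (4, 30, 96)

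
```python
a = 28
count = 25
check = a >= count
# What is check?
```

Trace:
`a = 28` → a = 28
`count = 25` → count = 25
`check = a >= count` → check = True
So check = True

Answer: True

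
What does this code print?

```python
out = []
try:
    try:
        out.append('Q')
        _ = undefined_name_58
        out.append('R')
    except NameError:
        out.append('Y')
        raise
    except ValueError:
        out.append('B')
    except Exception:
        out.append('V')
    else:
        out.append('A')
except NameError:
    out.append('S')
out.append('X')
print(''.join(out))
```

Execution trace: 'Q' (inner try body) → 'Y' (inner except NameError) → 'S' (outer except NameError) → 'X' (after the try/except). Output: QYSX

Answer: QYSX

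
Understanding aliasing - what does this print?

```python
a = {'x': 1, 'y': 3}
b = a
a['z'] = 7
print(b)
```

Key concept: dict aliasing.
Step by step:
`a = {'x': 1, 'y': 3}` → a = {'x': 1, 'y': 3}
`b = a` → b = {'x': 1, 'y': 3} (same object as a)
`a['z'] = 7` → a = {'x': 1, 'y': 3, 'z': 7} (same object as b); b = {'x': 1, 'y': 3, 'z': 7} (same object as a)
`print(b)` → prints {'x': 1, 'y': 3, 'z': 7}

Answer: {'x': 1, 'y': 3, 'z': 7}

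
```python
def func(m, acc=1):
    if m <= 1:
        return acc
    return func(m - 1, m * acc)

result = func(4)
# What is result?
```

Accumulator trace (n, acc): (4, 1) -> (3, 4) -> (2, 12) -> (1, 24) -> return 24

Answer: 24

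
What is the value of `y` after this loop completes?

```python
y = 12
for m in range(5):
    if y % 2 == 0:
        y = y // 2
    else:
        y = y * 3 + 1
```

Collatz-style transformation from 12
`y` takes the values: 12 → 6 → 3 → 10 → 5 → 16

Answer: 16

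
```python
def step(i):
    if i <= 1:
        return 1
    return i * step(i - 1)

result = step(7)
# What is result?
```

step(7) = 7 * 6 * 5 * 4 * 3 * 2 * 1 = 5040

Answer: 5040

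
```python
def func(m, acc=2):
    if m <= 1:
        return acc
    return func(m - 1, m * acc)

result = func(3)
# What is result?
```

Accumulator trace (n, acc): (3, 2) -> (2, 6) -> (1, 12) -> return 12

Answer: 12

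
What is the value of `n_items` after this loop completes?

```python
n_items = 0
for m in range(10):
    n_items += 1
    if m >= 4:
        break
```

Loop breaks when m reaches 4, n_items is 5
`n_items` takes the values: 0 → 1 → 2 → 3 → 4 → 5

Answer: 5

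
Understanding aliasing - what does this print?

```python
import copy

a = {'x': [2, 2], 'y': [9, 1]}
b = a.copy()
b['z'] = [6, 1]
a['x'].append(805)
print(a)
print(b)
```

Key concept: shallow copy of dict with mutable values.
Step by step:
`a = {'x': [2, 2], 'y': [9, 1]}` → a = {'x': [2, 2], 'y': [9, 1]}
`b = a.copy()` → b = {'x': [2, 2], 'y': [9, 1]}
`b['z'] = [6, 1]` → b = {'x': [2, 2], 'y': [9, 1], 'z': [6, 1]}
`a['x'].append(805)` → a = {'x': [2, 2, 805], 'y': [9, 1]}; b = {'x': [2, 2, 805], 'y': [9, 1], 'z': [6, 1]}
`print(a)` → prints {'x': [2, 2, 805], 'y': [9, 1]}
`print(b)` → prints {'x': [2, 2, 805], 'y': [9, 1], 'z': [6, 1]}

Answer:
{'x': [2, 2, 805], 'y': [9, 1]}
{'x': [2, 2, 805], 'y': [9, 1], 'z': [6, 1]}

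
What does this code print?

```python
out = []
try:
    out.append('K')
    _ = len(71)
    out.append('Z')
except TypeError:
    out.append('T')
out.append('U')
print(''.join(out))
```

Execution trace: 'K' (try body) → 'T' (except TypeError) → 'U' (after the try/except). Output: KTU

Answer: KTU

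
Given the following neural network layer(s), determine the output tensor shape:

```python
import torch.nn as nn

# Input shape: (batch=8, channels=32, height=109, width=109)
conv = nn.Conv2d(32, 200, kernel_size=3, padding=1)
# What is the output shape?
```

Input: (8, 32, 109, 109) -> Output: (8, 200, 109, 109)

Answer: (8, 200, 109, 109)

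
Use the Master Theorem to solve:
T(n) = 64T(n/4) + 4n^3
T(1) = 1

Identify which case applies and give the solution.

a=64, b=4, f(n)=4n^3. log_4(64) = 3. Since c=3 = 3, Case 2 applies: T(n) = Θ(n^log_b(a) · log n) = O(n^3 log n).

Answer: O(n^3 log n) - Case 2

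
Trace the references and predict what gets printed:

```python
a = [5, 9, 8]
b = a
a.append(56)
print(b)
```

Key concept: basic list aliasing.
Step by step:
`a = [5, 9, 8]` → a = [5, 9, 8]
`b = a` → b = [5, 9, 8] (same object as a)
`a.append(56)` → a = [5, 9, 8, 56] (same object as b); b = [5, 9, 8, 56] (same object as a)
`print(b)` → prints [5, 9, 8, 56]

Answer: [5, 9, 8, 56]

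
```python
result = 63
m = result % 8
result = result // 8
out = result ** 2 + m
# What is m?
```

Trace:
`result = 63` → result = 63
`m = result % 8` → m = 7
`result = result // 8` → result = 7
`out = result ** 2 + m` → out = 56
So m = 7

Answer: 7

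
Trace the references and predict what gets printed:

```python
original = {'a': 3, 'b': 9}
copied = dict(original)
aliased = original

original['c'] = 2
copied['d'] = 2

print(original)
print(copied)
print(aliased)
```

Key concept: dict() creates copy, assignment creates alias.
Step by step:
`original = {'a': 3, 'b': 9}` → original = {'a': 3, 'b': 9}
`copied = dict(original)` → copied = {'a': 3, 'b': 9}
`aliased = original` → aliased = {'a': 3, 'b': 9} (same object as original)
`original['c'] = 2` → original = {'a': 3, 'b': 9, 'c': 2} (same object as aliased); aliased = {'a': 3, 'b': 9, 'c': 2} (same object as original)
`copied['d'] = 2` → copied = {'a': 3, 'b': 9, 'd': 2}
`print(original)` → prints {'a': 3, 'b': 9, 'c': 2}
`print(copied)` → prints {'a': 3, 'b': 9, 'd': 2}
`print(aliased)` → prints {'a': 3, 'b': 9, 'c': 2}

Answer:
{'a': 3, 'b': 9, 'c': 2}
{'a': 3, 'b': 9, 'd': 2}
{'a': 3, 'b': 9, 'c': 2}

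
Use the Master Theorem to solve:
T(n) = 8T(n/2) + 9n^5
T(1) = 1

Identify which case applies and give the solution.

a=8, b=2, f(n)=9n^5. log_2(8) = 3. Since c=5 > 3 and the regularity condition holds (8(n/2)^5 = (8/2^5)n^5 with 8/2^5 < 1), Case 3 applies: T(n) = Θ(f(n)) = O(n^5).

Answer: O(n^5) - Case 3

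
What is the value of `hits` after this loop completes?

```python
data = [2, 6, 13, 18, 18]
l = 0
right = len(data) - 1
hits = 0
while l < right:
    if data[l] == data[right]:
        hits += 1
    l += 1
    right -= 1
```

Count matching pairs from ends
`hits` takes the values: 0

Answer: 0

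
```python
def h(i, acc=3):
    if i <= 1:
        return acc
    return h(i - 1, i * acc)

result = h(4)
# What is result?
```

Accumulator trace (n, acc): (4, 3) -> (3, 12) -> (2, 36) -> (1, 72) -> return 72

Answer: 72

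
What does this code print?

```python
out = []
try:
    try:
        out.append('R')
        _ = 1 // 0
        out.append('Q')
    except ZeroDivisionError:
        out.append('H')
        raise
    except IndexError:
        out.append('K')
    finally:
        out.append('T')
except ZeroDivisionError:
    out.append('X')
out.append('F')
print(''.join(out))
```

Execution trace: 'R' (inner try body) → 'H' (inner except ZeroDivisionError) → 'T' (inner finally) → 'X' (outer except ZeroDivisionError) → 'F' (after the try/except). Output: RHTXF

Answer: RHTXF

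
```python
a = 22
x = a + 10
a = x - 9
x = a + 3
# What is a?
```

Trace:
`a = 22` → a = 22
`x = a + 10` → x = 32
`a = x - 9` → a = 23
`x = a + 3` → x = 26
So a = 23

Answer: 23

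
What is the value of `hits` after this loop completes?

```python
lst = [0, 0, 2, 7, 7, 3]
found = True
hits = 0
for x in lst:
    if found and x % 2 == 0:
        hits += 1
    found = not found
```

Count even values at even positions
`hits` takes the values: 0 → 1 → 2

Answer: 2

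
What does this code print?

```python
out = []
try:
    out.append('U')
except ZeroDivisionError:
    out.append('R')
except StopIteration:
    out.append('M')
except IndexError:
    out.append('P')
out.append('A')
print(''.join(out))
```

Execution trace: 'U' (try body, no exception) → 'A' (after the try/except). Output: UA

Answer: UA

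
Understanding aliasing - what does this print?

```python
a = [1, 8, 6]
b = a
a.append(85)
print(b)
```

Key concept: basic list aliasing.
Step by step:
`a = [1, 8, 6]` → a = [1, 8, 6]
`b = a` → b = [1, 8, 6] (same object as a)
`a.append(85)` → a = [1, 8, 6, 85] (same object as b); b = [1, 8, 6, 85] (same object as a)
`print(b)` → prints [1, 8, 6, 85]

Answer: [1, 8, 6, 85]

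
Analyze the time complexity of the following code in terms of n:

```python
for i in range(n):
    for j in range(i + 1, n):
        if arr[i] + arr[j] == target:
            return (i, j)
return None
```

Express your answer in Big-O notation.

This is Two sum brute force. Time complexity: O(n²).

Answer: O(n²)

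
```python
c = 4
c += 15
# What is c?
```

Trace:
`c = 4` → c = 4
`c += 15` → c = 19
So c = 19

Answer: 19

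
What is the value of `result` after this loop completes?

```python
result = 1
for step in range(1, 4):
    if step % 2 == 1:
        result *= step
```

Product of odd numbers 1 to 3
`result` takes the values: 1 → 3

Answer: 3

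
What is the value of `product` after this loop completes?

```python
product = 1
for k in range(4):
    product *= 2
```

2^4 = 16
`product` takes the values: 1 → 2 → 4 → 8 → 16

Answer: 16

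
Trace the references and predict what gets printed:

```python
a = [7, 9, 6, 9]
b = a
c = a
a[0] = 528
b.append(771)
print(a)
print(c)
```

Key concept: multiple aliases.
Step by step:
`a = [7, 9, 6, 9]` → a = [7, 9, 6, 9]
`b = a` → b = [7, 9, 6, 9] (same object as a)
`c = a` → c = [7, 9, 6, 9] (same object as a, b)
`a[0] = 528` → a = [528, 9, 6, 9] (same object as b, c); b = [528, 9, 6, 9] (same object as a, c); c = [528, 9, 6, 9] (same object as a, b)
`b.append(771)` → a = [528, 9, 6, 9, 771] (same object as b, c); b = [528, 9, 6, 9, 771] (same object as a, c); c = [528, 9, 6, 9, 771] (same object as a, b)
`print(a)` → prints [528, 9, 6, 9, 771]
`print(c)` → prints [528, 9, 6, 9, 771]

Answer:
[528, 9, 6, 9, 771]
[528, 9, 6, 9, 771]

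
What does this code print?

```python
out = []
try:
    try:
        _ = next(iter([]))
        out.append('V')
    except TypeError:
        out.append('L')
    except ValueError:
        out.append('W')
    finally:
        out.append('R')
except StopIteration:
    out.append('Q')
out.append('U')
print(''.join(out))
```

Execution trace: 'R' (finally) → 'Q' (outer except StopIteration) → 'U' (after the try/except). Output: RQU

Answer: RQU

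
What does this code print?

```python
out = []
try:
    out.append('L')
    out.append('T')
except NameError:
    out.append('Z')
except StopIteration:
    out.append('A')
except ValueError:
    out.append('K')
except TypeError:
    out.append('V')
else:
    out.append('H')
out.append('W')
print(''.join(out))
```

Execution trace: 'L' (try body) → 'T' (try body, no exception) → 'H' (else) → 'W' (after the try/except). Output: LTHW

Answer: LTHW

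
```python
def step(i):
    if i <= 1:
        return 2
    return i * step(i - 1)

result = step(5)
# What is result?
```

step(5) = 5 * 4 * 3 * 2 * 2 = 240

Answer: 240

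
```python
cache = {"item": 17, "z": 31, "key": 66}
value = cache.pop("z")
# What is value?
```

Trace:
`cache = {"item": 17, "z": 31, "key": 66}` → cache = {'item': 17, 'z': 31, 'key': 66}
`value = cache.pop("z")` → cache = {'item': 17, 'key': 66}; value = 31
So value = 31

Answer: 31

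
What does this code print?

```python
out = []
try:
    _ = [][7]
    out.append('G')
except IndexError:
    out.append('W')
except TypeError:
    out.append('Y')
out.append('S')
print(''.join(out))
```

Execution trace: 'W' (except IndexError) → 'S' (after the try/except). Output: WS

Answer: WS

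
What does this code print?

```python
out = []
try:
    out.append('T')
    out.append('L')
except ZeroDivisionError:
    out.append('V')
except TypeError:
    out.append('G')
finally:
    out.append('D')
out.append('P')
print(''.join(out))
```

Execution trace: 'T' (try body) → 'L' (try body, no exception) → 'D' (finally) → 'P' (after the try/except). Output: TLDP

Answer: TLDP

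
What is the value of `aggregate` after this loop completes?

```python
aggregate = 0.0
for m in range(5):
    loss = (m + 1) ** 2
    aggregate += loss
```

Sum of squared losses 1² + 2² + ... + 5²
`aggregate` takes the values: 0.0 → 1.0 → 5.0 → 14.0 → 30.0 → 55.0

Answer: 55.0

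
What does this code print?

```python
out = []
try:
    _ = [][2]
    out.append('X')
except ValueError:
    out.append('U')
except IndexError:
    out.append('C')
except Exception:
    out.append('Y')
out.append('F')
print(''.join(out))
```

Execution trace: 'C' (except IndexError) → 'F' (after the try/except). Output: CF

Answer: CF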